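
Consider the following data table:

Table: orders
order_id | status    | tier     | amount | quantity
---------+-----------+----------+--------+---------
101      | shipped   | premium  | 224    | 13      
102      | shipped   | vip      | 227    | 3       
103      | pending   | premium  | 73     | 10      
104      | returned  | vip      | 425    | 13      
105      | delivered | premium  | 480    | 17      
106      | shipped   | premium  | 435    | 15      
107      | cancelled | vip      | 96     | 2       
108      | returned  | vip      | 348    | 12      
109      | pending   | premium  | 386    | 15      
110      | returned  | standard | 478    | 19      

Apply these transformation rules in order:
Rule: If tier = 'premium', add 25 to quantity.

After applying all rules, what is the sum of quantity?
244

Step 1: Count records where tier = 'premium': 5
Step 2: Total bonus added: 5 × 25 = 125
Step 3: Original sum of quantity: 119
Step 4: Final sum = 119 + 125 = 244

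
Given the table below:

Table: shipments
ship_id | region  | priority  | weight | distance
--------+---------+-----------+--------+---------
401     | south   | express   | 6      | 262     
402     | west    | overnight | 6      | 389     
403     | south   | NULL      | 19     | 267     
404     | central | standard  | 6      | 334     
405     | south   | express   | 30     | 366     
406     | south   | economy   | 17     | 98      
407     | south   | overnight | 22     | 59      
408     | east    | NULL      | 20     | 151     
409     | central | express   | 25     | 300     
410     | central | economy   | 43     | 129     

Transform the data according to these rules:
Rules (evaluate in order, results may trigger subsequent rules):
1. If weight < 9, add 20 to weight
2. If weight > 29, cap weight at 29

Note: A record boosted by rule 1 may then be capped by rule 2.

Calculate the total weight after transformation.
239

Step 1: Apply rule 1 to records with weight < 9
  - 3 records get bonus of 20
  - Of these, 0 records then exceed 29 and get capped
Step 2: Apply rule 2 to records with weight > 29
  - 2 records (original) are capped
Step 3: Calculate final sum = 239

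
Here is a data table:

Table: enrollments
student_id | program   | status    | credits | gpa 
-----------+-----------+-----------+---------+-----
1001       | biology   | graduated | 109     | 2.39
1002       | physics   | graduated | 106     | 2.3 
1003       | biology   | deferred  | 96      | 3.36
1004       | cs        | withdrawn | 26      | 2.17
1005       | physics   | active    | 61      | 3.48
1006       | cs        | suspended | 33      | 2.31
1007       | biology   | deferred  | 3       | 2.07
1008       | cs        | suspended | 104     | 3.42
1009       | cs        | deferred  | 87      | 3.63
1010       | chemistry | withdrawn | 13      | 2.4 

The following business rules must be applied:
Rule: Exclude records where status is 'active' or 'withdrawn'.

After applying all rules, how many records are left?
7

Step 1: Count records to exclude
  - 1 (active) + 2 (withdrawn) = 3 records
Step 2: Total records: 10
Step 3: Remaining = 10 - 3 = 7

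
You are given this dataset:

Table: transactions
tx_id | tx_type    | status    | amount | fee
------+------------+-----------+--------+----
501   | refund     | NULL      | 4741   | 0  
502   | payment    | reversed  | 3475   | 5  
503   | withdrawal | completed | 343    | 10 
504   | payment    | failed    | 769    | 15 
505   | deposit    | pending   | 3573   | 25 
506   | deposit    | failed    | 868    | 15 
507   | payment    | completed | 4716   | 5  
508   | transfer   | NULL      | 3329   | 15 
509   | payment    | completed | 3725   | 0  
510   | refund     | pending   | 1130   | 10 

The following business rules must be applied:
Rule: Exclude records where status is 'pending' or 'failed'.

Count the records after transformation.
6

Step 1: Count records to exclude
  - 2 (pending) + 2 (failed) = 4 records
Step 2: Total records: 10
Step 3: Remaining = 10 - 4 = 6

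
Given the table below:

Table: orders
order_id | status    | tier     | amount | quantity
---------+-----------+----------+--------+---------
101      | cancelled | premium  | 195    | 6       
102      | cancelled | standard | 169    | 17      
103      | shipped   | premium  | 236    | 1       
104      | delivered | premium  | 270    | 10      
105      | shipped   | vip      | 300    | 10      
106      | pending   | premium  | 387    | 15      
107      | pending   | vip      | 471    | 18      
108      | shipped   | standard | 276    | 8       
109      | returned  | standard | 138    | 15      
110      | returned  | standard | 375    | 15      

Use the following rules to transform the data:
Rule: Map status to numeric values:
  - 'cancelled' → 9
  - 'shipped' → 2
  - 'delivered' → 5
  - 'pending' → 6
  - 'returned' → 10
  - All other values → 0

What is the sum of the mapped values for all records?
61

Step 1: Apply mapping to each record
Step 2: Count by status:
  'cancelled': 2 records × 9 = 18
  'shipped': 3 records × 2 = 6
  'delivered': 1 records × 5 = 5
  'pending': 2 records × 6 = 12
  'returned': 2 records × 10 = 20
Step 3: Sum all mapped values = 61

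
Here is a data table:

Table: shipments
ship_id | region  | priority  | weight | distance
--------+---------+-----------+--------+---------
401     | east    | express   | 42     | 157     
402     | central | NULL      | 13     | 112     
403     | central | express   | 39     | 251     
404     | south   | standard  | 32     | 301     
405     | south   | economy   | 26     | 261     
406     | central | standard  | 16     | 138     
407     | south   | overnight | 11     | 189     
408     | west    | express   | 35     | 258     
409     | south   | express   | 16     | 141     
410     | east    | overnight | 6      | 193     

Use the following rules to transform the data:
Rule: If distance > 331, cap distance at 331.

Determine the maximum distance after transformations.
301

Step 1: Original maximum distance = 301
Step 2: Check cap of 331 against maximum
Step 3: No records exceed the cap (max 301 <= cap 331), so no capping applies
Step 4: Maximum after transformation = 301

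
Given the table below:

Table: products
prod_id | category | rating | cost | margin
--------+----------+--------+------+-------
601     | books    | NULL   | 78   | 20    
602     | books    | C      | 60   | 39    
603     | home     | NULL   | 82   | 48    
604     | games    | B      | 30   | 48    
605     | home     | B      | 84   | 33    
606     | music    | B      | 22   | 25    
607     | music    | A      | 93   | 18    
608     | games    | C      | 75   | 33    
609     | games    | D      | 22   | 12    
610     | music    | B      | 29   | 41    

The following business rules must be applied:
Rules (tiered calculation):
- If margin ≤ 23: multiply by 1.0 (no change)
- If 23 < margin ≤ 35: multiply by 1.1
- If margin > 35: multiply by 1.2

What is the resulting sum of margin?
361.3

Step 1: Tier 1 (margin ≤ 23): 3 records, sum = 50 × 1.0 = 50.0
Step 2: Tier 2 (23 < margin ≤ 35): 3 records, sum = 91 × 1.1 = 100.1
Step 3: Tier 3 (margin > 35): 4 records, sum = 176 × 1.2 = 211.2
Step 4: Final sum = 50.0 + 100.1 + 211.2 = 361.3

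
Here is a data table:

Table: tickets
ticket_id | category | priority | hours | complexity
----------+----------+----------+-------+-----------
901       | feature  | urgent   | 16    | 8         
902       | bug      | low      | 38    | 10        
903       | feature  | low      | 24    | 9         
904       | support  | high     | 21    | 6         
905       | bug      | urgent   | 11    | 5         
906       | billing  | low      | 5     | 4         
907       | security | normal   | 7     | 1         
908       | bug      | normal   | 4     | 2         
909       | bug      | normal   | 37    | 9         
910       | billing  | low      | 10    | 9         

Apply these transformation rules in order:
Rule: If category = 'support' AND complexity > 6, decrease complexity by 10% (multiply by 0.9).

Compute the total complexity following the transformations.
63

Step 1: Find records where category = 'support' AND complexity > 6
Step 2: 0 records match, summing to 0
Step 3: After multiplier: 0 × 0.9 = 0.0
Step 4: Unaffected records sum: 63
Step 5: Final sum = 0.0 + 63 = 63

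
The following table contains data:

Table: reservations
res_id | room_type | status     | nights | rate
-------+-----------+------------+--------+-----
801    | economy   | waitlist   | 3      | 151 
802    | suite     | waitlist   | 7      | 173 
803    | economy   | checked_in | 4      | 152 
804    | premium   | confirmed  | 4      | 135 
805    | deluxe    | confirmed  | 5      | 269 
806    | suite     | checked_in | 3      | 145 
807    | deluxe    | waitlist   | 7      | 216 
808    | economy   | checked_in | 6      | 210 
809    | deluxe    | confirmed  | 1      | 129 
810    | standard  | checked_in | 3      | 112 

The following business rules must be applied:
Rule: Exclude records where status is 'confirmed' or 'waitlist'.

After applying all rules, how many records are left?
4

Step 1: Count records to exclude
  - 3 (confirmed) + 3 (waitlist) = 6 records
Step 2: Total records: 10
Step 3: Remaining = 10 - 6 = 4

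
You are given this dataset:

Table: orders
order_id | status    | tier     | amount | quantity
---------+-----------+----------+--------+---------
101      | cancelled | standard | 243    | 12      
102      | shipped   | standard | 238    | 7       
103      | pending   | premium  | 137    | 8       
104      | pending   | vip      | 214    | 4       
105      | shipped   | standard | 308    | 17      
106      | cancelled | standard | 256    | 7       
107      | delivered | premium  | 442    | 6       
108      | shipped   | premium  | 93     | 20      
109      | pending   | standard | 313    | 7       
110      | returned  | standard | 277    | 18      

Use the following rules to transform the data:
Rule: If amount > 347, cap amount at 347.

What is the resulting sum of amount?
2426

Step 1: 1 records have amount > 347
Step 2: These records originally summed to 442
Step 3: After capping: 1 × 347 = 347
Step 4: Unaffected records sum: 2079
Step 5: Final sum = 347 + 2079 = 2426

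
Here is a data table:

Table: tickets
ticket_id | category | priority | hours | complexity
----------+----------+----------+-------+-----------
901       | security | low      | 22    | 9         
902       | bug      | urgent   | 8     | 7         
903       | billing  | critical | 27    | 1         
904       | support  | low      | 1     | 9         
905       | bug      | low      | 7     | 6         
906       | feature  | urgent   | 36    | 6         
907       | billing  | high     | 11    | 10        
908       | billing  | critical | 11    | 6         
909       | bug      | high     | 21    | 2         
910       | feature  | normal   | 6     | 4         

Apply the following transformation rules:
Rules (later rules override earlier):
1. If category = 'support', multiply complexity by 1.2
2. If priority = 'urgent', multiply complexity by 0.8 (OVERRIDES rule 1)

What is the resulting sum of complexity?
59.2

Step 1: Rule 2 takes priority for records with priority = 'urgent'
  - 2 records: 13 × 0.8 = 10.4
Step 2: Rule 1 applies to remaining records with category = 'support'
  - 1 records: 9 × 1.2 = 10.8
Step 3: Other records unchanged: 38
Step 4: Final sum = 10.4 + 10.8 + 38 = 59.2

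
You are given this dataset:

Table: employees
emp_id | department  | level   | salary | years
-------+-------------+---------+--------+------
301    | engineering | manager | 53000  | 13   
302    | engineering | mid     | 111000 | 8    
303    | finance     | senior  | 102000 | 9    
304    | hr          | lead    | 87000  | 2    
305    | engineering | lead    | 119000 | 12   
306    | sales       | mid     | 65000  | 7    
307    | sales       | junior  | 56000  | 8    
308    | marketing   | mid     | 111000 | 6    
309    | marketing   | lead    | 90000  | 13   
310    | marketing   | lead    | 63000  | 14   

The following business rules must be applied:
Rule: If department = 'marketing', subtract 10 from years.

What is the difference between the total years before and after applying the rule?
30

Step 1: Original sum of years = 92
Step 2: 3 records have department = 'marketing'
Step 3: Each affected record changes by -10
Step 4: Total change = 3 × -10 = -30
Step 5: New sum = 92 + -30 = 62
Step 6: Difference = |62 - 92| = 30
        (Sum decreased by 30)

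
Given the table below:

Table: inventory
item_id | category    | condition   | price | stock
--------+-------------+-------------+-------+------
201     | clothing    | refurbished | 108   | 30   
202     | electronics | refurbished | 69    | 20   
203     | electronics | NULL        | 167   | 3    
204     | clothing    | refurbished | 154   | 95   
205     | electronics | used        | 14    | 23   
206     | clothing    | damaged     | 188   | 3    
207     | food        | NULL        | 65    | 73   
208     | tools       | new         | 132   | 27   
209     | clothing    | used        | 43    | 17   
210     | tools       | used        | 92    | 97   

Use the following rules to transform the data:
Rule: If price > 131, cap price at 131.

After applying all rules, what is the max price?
131

Step 1: Original maximum price = 188
Step 2: Apply cap at 131
Step 3: 4 records had price > 131 and were capped
Step 4: Maximum after transformation = 131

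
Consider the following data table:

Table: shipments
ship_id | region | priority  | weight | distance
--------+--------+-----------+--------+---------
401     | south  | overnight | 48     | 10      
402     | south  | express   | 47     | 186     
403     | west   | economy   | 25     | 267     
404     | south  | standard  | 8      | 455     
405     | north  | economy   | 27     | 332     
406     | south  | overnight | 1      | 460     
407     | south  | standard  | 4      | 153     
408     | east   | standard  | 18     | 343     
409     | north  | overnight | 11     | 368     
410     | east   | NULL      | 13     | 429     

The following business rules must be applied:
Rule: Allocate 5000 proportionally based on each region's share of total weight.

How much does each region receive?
east: 767.33, north: 940.59, south: 2673.27, west: 618.81

Step 1: Calculate total weight = 202
Step 2: Calculate each region's proportion:
  east: 31/202 = 15.35% → 767.33
  north: 38/202 = 18.81% → 940.59
  south: 108/202 = 53.47% → 2673.27
  west: 25/202 = 12.38% → 618.81
Step 3: Verify: sum of allocations ≈ 5000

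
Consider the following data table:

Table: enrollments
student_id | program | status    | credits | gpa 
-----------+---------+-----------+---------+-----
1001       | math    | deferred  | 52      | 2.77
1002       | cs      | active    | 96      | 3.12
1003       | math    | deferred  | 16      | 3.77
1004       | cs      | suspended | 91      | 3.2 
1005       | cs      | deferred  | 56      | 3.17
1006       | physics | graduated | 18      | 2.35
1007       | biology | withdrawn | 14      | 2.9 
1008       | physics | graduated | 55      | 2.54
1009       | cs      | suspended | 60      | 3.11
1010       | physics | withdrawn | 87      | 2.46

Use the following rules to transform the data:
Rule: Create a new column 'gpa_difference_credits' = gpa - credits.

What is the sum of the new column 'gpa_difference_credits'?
-515.61

Step 1: For each record, compute gpa - credits
Example calculations:
  2.77 - 52 = -49.23
  3.12 - 96 = -92.88
  3.77 - 16 = -12.23
  ...
Step 2: Sum all derived values
Step 3: Total = -515.61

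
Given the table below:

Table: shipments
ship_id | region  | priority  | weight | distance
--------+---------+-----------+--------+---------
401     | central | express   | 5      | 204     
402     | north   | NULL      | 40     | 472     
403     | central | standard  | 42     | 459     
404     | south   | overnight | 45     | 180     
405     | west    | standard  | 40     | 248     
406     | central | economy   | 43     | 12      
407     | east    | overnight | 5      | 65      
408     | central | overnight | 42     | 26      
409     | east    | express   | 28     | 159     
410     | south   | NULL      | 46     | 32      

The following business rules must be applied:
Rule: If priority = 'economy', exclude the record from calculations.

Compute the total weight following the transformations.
293

Step 1: Identify records where priority = 'economy'
Step 2: The excluded records sum to 43
Step 3: Original total weight = 336
Step 4: Remaining total = 336 - 43 = 293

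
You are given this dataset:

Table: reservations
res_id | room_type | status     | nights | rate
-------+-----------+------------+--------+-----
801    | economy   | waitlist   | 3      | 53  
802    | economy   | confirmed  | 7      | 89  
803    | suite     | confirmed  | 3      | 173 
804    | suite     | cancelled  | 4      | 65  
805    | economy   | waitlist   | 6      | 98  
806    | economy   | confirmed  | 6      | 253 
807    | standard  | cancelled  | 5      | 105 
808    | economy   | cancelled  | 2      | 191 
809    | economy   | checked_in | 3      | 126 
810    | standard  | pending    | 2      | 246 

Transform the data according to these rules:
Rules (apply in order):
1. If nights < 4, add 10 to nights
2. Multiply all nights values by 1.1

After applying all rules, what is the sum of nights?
100.1

Step 1: Apply Rule 1 - Add 10 to records with nights < 4
  - 5 records affected: 13 + (5 × 10) = 63
  - Unaffected records: 28
  - Sum after Rule 1: 91
Step 2: Apply Rule 2 - Multiply all by 1.1
  - 91 × 1.1 = 100.1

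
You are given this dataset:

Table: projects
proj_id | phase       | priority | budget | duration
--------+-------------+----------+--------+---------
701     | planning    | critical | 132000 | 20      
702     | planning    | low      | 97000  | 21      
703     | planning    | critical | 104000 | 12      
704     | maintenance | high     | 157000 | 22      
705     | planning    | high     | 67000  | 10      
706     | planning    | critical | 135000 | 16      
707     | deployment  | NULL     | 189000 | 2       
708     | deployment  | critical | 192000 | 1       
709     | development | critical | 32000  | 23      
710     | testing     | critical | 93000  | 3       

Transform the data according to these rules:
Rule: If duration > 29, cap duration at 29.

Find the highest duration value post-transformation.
23

Step 1: Original maximum duration = 23
Step 2: Check cap of 29 against maximum
Step 3: No records exceed the cap (max 23 <= cap 29), so no capping applies
Step 4: Maximum after transformation = 23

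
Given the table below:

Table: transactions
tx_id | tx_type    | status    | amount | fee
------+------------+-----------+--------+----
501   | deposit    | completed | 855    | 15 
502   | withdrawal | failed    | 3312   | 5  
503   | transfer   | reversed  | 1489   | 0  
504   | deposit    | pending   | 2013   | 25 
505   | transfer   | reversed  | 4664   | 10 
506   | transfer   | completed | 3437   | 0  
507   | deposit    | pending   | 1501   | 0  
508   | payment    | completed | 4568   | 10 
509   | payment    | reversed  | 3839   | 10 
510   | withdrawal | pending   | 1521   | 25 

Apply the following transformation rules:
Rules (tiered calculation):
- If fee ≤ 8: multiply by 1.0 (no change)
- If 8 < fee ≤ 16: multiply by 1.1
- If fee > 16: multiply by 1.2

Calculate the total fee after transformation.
114.5

Step 1: Tier 1 (fee ≤ 8): 4 records, sum = 5 × 1.0 = 5.0
Step 2: Tier 2 (8 < fee ≤ 16): 4 records, sum = 45 × 1.1 = 49.5
Step 3: Tier 3 (fee > 16): 2 records, sum = 50 × 1.2 = 60.0
Step 4: Final sum = 5.0 + 49.5 + 60.0 = 114.5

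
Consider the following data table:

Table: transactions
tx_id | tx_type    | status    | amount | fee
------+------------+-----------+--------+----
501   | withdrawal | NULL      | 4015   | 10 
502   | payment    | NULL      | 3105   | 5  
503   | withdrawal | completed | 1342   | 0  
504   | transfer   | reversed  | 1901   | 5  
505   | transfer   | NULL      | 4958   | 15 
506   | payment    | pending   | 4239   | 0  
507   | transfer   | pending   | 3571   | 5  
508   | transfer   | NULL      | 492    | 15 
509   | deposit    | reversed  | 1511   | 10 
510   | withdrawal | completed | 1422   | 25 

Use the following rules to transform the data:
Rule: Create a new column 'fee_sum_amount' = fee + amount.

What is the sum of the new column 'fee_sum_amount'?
26646

Step 1: For each record, compute fee + amount
Example calculations:
  10 + 4015 = 4025
  5 + 3105 = 3110
  0 + 1342 = 1342
  ...
Step 2: Sum all derived values
Step 3: Total = 26646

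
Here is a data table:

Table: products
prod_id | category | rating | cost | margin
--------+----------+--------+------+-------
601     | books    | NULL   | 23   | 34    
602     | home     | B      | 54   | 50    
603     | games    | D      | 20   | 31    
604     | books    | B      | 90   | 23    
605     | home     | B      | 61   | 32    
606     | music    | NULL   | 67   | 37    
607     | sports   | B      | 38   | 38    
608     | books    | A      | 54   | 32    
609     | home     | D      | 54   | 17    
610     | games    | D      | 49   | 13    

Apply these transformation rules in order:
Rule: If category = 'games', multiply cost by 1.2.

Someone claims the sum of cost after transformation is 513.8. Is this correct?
No, the correct result is 523.8.

Step 1: Calculate the correct sum after transformation
Step 2: Apply multiplier 1.2 to records where category = 'games'
Step 3: Correct result = 523.8
Step 4: Claimed result = 513.8
Step 5: 523.8 ≠ 513.8
Conclusion: The claimed result is incorrect. The correct answer is 523.8.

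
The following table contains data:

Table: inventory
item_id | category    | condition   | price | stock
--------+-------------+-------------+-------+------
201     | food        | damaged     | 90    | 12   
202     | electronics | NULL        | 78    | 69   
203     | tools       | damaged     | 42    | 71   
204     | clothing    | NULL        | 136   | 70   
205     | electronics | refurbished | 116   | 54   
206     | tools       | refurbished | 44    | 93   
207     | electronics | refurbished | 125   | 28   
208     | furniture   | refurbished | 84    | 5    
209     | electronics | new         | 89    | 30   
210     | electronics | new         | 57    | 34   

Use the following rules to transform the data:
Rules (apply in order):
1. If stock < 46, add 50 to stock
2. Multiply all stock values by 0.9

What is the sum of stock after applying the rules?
644.4

Step 1: Apply Rule 1 - Add 50 to records with stock < 46
  - 5 records affected: 109 + (5 × 50) = 359
  - Unaffected records: 357
  - Sum after Rule 1: 716
Step 2: Apply Rule 2 - Multiply all by 0.9
  - 716 × 0.9 = 644.4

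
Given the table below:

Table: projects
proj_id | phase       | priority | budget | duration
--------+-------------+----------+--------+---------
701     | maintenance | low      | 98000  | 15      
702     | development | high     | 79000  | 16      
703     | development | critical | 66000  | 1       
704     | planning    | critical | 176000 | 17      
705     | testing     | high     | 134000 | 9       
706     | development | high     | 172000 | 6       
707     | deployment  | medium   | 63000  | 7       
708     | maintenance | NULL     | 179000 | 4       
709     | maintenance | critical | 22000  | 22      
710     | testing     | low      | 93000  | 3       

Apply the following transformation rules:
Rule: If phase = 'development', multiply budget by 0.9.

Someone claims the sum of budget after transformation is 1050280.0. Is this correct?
No, the correct result is 1050300.0.

Step 1: Calculate the correct sum after transformation
Step 2: Apply multiplier 0.9 to records where phase = 'development'
Step 3: Correct result = 1050300.0
Step 4: Claimed result = 1050280.0
Step 5: 1050300.0 ≠ 1050280.0
Conclusion: The claimed result is incorrect. The correct answer is 1050300.0.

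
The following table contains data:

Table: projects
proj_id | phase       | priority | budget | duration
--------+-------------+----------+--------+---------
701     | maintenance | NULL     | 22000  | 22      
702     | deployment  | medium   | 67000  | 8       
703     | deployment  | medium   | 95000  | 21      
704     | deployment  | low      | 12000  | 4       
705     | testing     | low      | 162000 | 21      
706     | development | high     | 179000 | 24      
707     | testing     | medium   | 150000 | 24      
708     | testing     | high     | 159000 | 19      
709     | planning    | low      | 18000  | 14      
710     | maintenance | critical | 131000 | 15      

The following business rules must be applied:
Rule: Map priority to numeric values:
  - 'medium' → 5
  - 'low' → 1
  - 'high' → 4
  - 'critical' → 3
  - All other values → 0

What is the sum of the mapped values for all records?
29

Step 1: Apply mapping to each record
Step 2: Count by status:
  'medium': 3 records × 5 = 15
  'low': 3 records × 1 = 3
  'high': 2 records × 4 = 8
  'critical': 1 records × 3 = 3
Step 3: Sum all mapped values = 29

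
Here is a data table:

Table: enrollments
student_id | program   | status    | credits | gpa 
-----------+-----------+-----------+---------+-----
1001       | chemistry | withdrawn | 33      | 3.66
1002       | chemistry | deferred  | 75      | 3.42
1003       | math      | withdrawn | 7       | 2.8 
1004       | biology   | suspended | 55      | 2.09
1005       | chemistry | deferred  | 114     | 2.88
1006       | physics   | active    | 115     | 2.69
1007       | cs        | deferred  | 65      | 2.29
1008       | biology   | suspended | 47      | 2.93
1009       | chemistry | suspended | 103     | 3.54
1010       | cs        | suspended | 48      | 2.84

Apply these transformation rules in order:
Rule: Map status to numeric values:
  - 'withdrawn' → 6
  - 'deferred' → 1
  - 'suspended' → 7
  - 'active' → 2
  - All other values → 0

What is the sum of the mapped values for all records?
45

Step 1: Apply mapping to each record
Step 2: Count by status:
  'withdrawn': 2 records × 6 = 12
  'deferred': 3 records × 1 = 3
  'suspended': 4 records × 7 = 28
  'active': 1 records × 2 = 2
Step 3: Sum all mapped values = 45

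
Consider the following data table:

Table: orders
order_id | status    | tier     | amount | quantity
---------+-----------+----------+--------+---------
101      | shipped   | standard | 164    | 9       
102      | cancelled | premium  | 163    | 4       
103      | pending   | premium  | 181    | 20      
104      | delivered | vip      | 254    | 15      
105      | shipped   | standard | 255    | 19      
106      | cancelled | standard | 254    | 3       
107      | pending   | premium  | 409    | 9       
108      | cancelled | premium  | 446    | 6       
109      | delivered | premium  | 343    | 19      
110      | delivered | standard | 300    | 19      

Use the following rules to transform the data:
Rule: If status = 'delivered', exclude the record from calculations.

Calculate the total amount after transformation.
1872

Step 1: Identify records where status = 'delivered'
Step 2: The excluded records sum to 897
Step 3: Original total amount = 2769
Step 4: Remaining total = 2769 - 897 = 1872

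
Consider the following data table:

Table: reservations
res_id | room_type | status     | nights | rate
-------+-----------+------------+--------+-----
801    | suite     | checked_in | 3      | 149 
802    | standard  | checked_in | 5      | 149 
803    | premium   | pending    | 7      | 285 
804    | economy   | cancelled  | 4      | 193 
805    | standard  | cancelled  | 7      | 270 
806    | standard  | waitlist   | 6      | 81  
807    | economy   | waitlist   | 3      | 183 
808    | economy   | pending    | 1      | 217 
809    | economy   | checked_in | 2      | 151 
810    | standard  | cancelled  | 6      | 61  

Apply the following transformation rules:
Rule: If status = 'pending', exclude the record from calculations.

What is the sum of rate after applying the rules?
1237

Step 1: Identify records where status = 'pending'
Step 2: The excluded records sum to 502
Step 3: Original total rate = 1739
Step 4: Remaining total = 1739 - 502 = 1237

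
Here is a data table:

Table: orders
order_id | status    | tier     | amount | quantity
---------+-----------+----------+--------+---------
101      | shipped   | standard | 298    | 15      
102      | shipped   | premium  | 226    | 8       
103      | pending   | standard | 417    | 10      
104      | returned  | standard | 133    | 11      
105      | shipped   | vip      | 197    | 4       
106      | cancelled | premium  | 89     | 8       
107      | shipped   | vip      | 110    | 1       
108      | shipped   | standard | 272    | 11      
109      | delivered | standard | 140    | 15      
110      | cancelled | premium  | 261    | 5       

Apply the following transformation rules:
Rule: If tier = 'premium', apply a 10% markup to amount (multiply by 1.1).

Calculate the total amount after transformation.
2200.6

Step 1: Records with tier = 'premium' have total amount = 576
Step 2: Apply multiplier: 576 × 1.1 = 633.6
Step 3: Other records total: 1567
Step 4: Final sum = 633.6 + 1567 = 2200.6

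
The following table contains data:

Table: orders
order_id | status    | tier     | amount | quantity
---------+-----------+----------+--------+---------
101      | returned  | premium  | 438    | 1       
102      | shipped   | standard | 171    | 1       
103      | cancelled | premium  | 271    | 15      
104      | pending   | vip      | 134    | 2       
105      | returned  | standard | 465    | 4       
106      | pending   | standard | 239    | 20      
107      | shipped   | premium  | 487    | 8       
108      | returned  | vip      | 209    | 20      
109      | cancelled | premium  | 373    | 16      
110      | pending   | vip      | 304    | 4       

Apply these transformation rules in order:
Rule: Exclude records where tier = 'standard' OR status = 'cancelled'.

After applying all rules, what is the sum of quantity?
35

Step 1: Find records where tier = 'standard' OR status = 'cancelled'
Step 2: 5 records match, summing to 56
Step 3: Original sum: 91
Step 4: Remaining sum = 91 - 56 = 35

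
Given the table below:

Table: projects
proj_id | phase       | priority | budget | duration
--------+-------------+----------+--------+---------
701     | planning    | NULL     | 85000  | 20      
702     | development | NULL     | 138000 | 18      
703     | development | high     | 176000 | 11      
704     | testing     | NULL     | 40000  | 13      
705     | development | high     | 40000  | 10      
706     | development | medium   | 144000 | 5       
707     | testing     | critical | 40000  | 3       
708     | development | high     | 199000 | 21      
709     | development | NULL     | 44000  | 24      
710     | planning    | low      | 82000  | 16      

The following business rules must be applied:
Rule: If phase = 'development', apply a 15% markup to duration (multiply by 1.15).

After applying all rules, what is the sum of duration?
154.35

Step 1: Records with phase = 'development' have total duration = 89
Step 2: Apply multiplier: 89 × 1.15 = 102.35
Step 3: Other records total: 52
Step 4: Final sum = 102.35 + 52 = 154.35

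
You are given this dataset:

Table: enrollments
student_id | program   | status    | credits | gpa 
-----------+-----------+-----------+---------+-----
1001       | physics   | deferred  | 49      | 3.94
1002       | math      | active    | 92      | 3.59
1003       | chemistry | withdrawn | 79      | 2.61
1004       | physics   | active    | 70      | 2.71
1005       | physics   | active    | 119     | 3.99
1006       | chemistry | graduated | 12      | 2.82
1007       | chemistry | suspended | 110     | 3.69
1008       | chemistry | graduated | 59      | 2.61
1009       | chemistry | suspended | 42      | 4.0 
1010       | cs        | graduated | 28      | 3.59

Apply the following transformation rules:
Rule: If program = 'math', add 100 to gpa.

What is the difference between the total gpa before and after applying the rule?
100.0

Step 1: Original sum of gpa = 33.55
Step 2: 1 records have program = 'math'
Step 3: Each affected record changes by 100
Step 4: Total change = 1 × 100 = 100
Step 5: New sum = 33.55 + 100 = 133.55
Step 6: Difference = |133.55 - 33.55| = 100.0
        (Sum increased by 100.0)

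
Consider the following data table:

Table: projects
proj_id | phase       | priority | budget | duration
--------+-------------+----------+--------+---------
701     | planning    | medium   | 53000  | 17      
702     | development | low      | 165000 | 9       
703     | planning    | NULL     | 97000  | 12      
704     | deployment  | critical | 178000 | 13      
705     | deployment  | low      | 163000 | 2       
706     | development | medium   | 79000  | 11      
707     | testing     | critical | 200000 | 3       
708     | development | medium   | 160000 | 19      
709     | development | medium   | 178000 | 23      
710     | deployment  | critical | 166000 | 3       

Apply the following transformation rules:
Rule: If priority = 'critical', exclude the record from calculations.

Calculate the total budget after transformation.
895000

Step 1: Identify records where priority = 'critical'
Step 2: The excluded records sum to 544000
Step 3: Original total budget = 1439000
Step 4: Remaining total = 1439000 - 544000 = 895000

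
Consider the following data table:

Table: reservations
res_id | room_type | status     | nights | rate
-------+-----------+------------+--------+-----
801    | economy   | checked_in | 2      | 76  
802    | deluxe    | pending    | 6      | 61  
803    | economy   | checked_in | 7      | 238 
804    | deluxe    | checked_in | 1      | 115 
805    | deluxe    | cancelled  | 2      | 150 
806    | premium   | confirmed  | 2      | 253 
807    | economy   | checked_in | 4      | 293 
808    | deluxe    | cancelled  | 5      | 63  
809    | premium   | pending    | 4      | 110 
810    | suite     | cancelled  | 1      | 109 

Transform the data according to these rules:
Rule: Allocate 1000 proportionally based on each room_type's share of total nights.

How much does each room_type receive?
deluxe: 411.76, economy: 382.35, premium: 176.47, suite: 29.41

Step 1: Calculate total nights = 34
Step 2: Calculate each room_type's proportion:
  deluxe: 14/34 = 41.18% → 411.76
  economy: 13/34 = 38.24% → 382.35
  premium: 6/34 = 17.65% → 176.47
  suite: 1/34 = 2.94% → 29.41
Step 3: Verify: sum of allocations ≈ 1000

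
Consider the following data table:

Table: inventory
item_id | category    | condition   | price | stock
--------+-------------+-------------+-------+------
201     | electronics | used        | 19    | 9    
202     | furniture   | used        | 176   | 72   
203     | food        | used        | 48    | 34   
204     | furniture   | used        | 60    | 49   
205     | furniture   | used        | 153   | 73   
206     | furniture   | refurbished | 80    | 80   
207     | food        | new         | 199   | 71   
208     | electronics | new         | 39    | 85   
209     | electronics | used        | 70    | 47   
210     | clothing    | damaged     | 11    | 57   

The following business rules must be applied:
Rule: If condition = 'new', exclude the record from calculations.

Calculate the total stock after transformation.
421

Step 1: Identify records where condition = 'new'
Step 2: The excluded records sum to 156
Step 3: Original total stock = 577
Step 4: Remaining total = 577 - 156 = 421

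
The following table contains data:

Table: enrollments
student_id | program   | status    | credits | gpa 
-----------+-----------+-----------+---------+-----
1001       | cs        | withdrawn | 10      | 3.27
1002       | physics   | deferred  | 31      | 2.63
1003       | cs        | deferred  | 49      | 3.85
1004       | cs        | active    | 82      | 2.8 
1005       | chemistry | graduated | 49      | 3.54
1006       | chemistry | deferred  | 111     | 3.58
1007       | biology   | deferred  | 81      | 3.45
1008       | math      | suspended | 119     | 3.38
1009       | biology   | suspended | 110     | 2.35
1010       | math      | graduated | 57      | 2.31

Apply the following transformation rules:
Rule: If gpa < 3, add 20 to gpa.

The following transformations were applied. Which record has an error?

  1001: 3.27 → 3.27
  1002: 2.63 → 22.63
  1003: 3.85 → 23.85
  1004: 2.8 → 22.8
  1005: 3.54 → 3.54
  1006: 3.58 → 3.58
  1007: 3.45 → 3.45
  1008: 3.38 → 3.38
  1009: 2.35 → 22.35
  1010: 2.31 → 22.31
Record 1003 has an error. The correct transformed value should be 3.85, not 23.85.

Step 1: Check each record against the rule
Step 2: Record 1003 has gpa = 3.85
Step 3: Since 3.85 >= 3, the bonus should not have been applied
Step 4: Correct value = 3.85, but claimed value = 23.85
Conclusion: Record 1003 has the error.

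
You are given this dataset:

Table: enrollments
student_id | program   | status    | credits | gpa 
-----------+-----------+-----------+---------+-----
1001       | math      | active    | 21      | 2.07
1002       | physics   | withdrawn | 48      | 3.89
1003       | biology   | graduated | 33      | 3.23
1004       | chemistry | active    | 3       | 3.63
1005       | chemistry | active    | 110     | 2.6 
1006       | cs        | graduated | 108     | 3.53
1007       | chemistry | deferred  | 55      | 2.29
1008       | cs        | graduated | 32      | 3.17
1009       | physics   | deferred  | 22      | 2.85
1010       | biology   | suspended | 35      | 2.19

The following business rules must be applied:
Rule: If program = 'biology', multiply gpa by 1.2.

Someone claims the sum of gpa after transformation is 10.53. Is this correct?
No, the correct result is 30.53.

Step 1: Calculate the correct sum after transformation
Step 2: Apply multiplier 1.2 to records where program = 'biology'
Step 3: Correct result = 30.53
Step 4: Claimed result = 10.53
Step 5: 30.53 ≠ 10.53
Conclusion: The claimed result is incorrect. The correct answer is 30.53.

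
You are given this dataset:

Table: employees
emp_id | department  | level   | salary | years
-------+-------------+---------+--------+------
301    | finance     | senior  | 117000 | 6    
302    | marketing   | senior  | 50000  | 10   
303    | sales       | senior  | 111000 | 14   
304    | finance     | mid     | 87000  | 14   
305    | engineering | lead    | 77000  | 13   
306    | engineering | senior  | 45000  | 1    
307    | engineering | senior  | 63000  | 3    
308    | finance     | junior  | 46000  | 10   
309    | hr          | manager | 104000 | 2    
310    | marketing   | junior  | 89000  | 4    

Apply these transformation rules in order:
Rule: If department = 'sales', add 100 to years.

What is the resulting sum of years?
177

Step 1: Count records where department = 'sales': 1
Step 2: Total bonus added: 1 × 100 = 100
Step 3: Original sum of years: 77
Step 4: Final sum = 77 + 100 = 177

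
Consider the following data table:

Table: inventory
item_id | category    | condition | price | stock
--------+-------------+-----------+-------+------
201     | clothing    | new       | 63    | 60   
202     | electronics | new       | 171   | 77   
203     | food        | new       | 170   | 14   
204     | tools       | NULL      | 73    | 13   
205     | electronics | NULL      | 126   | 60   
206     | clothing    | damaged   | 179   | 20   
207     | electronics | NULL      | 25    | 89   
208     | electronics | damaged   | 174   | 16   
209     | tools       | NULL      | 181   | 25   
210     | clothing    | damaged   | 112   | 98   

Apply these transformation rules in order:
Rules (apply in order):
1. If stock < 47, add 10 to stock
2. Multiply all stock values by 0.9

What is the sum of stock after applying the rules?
469.8

Step 1: Apply Rule 1 - Add 10 to records with stock < 47
  - 5 records affected: 88 + (5 × 10) = 138
  - Unaffected records: 384
  - Sum after Rule 1: 522
Step 2: Apply Rule 2 - Multiply all by 0.9
  - 522 × 0.9 = 469.8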